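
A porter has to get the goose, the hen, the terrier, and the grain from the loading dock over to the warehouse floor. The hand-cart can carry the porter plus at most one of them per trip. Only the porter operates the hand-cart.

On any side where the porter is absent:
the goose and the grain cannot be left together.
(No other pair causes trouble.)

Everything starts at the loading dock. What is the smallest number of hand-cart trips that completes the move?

Counting alone: the porter can take at most 1 across per trip to the warehouse floor, so moving all 4 needs at least 4 loaded trips out, with a return between consecutive ones — at least 7 crossings.
The plan below uses exactly 7 crossings, so it is optimal:
1. Porter goes to the warehouse floor with the goose.
2. Porter goes back to the loading dock alone.
3. Porter goes to the warehouse floor with the hen.
4. Porter goes back to the loading dock alone.
5. Porter goes to the warehouse floor with the terrier.
6. Porter goes back to the loading dock alone.
7. Porter goes to the warehouse floor with the grain.

7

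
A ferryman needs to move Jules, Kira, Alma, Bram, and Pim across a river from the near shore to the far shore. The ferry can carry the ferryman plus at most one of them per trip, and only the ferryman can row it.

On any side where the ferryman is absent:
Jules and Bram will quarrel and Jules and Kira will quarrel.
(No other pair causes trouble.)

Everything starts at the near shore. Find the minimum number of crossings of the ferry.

11

Counting alone: the ferryman can take at most 1 across per trip to the far shore, so moving all 5 needs at least 5 loaded trips out, with a return between consecutive ones — at least 9 crossings.
The safety rule pushes this higher. Following every safe sequence of crossings, the most of the 5 that can be at the far shore as the ferry arrives there on crossing 9 is 4 — never all 5.
So no plan with fewer than 11 crossings exists, and this one achieves 11:
1. Ferryman goes to the far shore with Jules.  [the near shore: Alma, Bram, Kira, Pim | the far shore: Jules]
2. Ferryman goes back to the near shore alone.  [the near shore: Alma, Bram, Kira, Pim | the far shore: Jules]
3. Ferryman goes to the far shore with Kira.  [the near shore: Alma, Bram, Pim | the far shore: Jules, Kira]
4. Ferryman goes back to the near shore with Jules.  [the near shore: Alma, Bram, Jules, Pim | the far shore: Kira]
5. Ferryman goes to the far shore with Bram.  [the near shore: Alma, Jules, Pim | the far shore: Bram, Kira]
6. Ferryman goes back to the near shore alone.  [the near shore: Alma, Jules, Pim | the far shore: Bram, Kira]
7. Ferryman goes to the far shore with Alma.  [the near shore: Jules, Pim | the far shore: Alma, Bram, Kira]
8. Ferryman goes back to the near shore alone.  [the near shore: Jules, Pim | the far shore: Alma, Bram, Kira]
9. Ferryman goes to the far shore with Pim.  [the near shore: Jules | the far shore: Alma, Bram, Kira, Pim]
10. Ferryman goes back to the near shore alone.  [the near shore: Jules | the far shore: Alma, Bram, Kira, Pim]
11. Ferryman goes to the far shore with Jules.  [the near shore: — | the far shore: Alma, Bram, Jules, Kira, Pim]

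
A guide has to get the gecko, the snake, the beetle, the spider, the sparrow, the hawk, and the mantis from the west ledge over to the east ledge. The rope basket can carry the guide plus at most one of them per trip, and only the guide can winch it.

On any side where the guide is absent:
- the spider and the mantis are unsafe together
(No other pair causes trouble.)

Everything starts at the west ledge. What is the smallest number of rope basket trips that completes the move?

Counting alone: the guide can take at most 1 across per trip to the east ledge, so moving all 7 needs at least 7 loaded trips out, with a return between consecutive ones — at least 13 crossings.
The plan below uses exactly 13 crossings, so it is optimal:
1. Guide goes to the east ledge with the spider.  [the west ledge: the beetle, the gecko, the hawk, the mantis, the snake, the sparrow | the east ledge: the spider]
2. Guide goes back to the west ledge alone.  [the west ledge: the beetle, the gecko, the hawk, the mantis, the snake, the sparrow | the east ledge: the spider]
3. Guide goes to the east ledge with the gecko.  [the west ledge: the beetle, the hawk, the mantis, the snake, the sparrow | the east ledge: the gecko, the spider]
4. Guide goes back to the west ledge alone.  [the west ledge: the beetle, the hawk, the mantis, the snake, the sparrow | the east ledge: the gecko, the spider]
5. Guide goes to the east ledge with the snake.  [the west ledge: the beetle, the hawk, the mantis, the sparrow | the east ledge: the gecko, the snake, the spider]
6. Guide goes back to the west ledge alone.  [the west ledge: the beetle, the hawk, the mantis, the sparrow | the east ledge: the gecko, the snake, the spider]
7. Guide goes to the east ledge with the beetle.  [the west ledge: the hawk, the mantis, the sparrow | the east ledge: the beetle, the gecko, the snake, the spider]
8. Guide goes back to the west ledge alone.  [the west ledge: the hawk, the mantis, the sparrow | the east ledge: the beetle, the gecko, the snake, the spider]
9. Guide goes to the east ledge with the sparrow.  [the west ledge: the hawk, the mantis | the east ledge: the beetle, the gecko, the snake, the sparrow, the spider]
10. Guide goes back to the west ledge alone.  [the west ledge: the hawk, the mantis | the east ledge: the beetle, the gecko, the snake, the sparrow, the spider]
11. Guide goes to the east ledge with the hawk.  [the west ledge: the mantis | the east ledge: the beetle, the gecko, the hawk, the snake, the sparrow, the spider]
12. Guide goes back to the west ledge alone.  [the west ledge: the mantis | the east ledge: the beetle, the gecko, the hawk, the snake, the sparrow, the spider]
13. Guide goes to the east ledge with the mantis.  [the west ledge: — | the east ledge: the beetle, the gecko, the hawk, the mantis, the snake, the sparrow, the spider]

13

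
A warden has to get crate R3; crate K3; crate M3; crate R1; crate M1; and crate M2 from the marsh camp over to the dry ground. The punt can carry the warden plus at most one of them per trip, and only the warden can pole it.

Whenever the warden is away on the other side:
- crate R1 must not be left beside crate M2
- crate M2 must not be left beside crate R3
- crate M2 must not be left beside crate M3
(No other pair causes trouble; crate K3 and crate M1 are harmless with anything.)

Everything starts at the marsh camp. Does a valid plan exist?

Following every safe sequence of crossings from the start, the most of the 6 that can be at the dry ground as the punt arrives there on crossings 1, 3, 5, 7 is 1, 2, 3, 4 respectively; the best ever achieved is 4 of 6.
From crossing 9 on, no configuration arises that was not already reachable earlier: only 36 distinct safe configurations (who is on which side, and where the punt is) can ever be reached, none of them has everyone across, and every continuation just revisits them. So no valid plan exists.

No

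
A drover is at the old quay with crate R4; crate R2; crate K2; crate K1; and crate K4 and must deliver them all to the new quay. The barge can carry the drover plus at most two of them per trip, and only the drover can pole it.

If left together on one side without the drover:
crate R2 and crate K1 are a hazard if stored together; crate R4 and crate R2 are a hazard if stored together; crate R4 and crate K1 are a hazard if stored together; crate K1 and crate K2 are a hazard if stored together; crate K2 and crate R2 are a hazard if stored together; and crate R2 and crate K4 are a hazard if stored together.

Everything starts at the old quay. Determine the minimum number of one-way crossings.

7

Counting alone: the drover can take at most 2 across per trip to the new quay, so moving all 5 needs at least 3 loaded trips out, with a return between consecutive ones — at least 5 crossings.
The safety rule pushes this higher. Following every safe sequence of crossings, the most of the 5 that can be at the new quay as the barge arrives there on crossing 5 is 4 — never all 5.
So no plan with fewer than 7 crossings exists, and this one achieves 7:
1. Drover goes to the new quay with crate K1 and crate R2.
2. Drover goes back to the old quay with crate R2.
3. Drover goes to the new quay with crate K4 and crate R2.
4. Drover goes back to the old quay with crate R2.
5. Drover goes to the new quay with crate K2 and crate R4.
6. Drover goes back to the old quay with crate K1.
7. Drover goes to the new quay with crate K1 and crate R2.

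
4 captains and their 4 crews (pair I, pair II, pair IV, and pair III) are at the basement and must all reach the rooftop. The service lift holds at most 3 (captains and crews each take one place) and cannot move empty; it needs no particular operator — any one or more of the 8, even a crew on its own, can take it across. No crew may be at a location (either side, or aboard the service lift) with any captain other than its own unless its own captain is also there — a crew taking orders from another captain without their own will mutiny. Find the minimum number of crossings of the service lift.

9

Counting alone: each trip to the rooftop takes at most 3 across and each return brings at least 1 back, so after t trips out (and t−1 returns) at most 3t − (t−1) of the 8 are across; that first reaches 8 at t = 4, so at least 7 crossings are needed.
The safety rule pushes this higher. Following every safe sequence of crossings, the most of the 8 that can be at the rooftop as the service lift arrives there on crossing 7 is 7 — never all 8.
So no plan with fewer than 9 crossings exists, and this one achieves 9:
1. captain I and crew I cross → the rooftop.
2. captain I crosses ← the basement.
3. captain I, captain II, and crew II cross → the rooftop.
4. captain I and crew I cross ← the basement.
5. captain I, captain III, and captain IV cross → the rooftop.
6. crew II crosses ← the basement.
7. crew I and crew II cross → the rooftop.
8. crew I crosses ← the basement.
9. crew I, crew III, and crew IV cross → the rooftop.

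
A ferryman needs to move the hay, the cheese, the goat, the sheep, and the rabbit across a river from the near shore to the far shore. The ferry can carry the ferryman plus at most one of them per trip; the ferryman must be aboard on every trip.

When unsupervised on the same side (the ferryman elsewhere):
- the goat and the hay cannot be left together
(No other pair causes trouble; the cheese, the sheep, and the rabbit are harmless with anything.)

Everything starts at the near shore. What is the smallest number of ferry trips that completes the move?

Counting alone: the ferryman can take at most 1 across per trip to the far shore, so moving all 5 needs at least 5 loaded trips out, with a return between consecutive ones — at least 9 crossings.
The plan below uses exactly 9 crossings, so it is optimal:
1. Ferryman goes to the far shore with the hay.
2. Ferryman goes back to the near shore alone.
3. Ferryman goes to the far shore with the cheese.
4. Ferryman goes back to the near shore alone.
5. Ferryman goes to the far shore with the sheep.
6. Ferryman goes back to the near shore alone.
7. Ferryman goes to the far shore with the rabbit.
8. Ferryman goes back to the near shore alone.
9. Ferryman goes to the far shore with the goat.

9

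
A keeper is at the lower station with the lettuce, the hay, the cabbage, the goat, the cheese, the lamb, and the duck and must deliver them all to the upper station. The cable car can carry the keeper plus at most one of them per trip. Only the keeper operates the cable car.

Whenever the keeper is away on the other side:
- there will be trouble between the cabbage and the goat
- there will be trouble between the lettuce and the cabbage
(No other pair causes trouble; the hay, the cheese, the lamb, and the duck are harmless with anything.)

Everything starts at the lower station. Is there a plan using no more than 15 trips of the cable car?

Yes

Yes — this plan uses 15 crossings (≤ 15):
1. Keeper goes to the upper station with the cabbage.  [the lower station: the cheese, the duck, the goat, the hay, the lamb, the lettuce | the upper station: the cabbage]
2. Keeper goes back to the lower station alone.  [the lower station: the cheese, the duck, the goat, the hay, the lamb, the lettuce | the upper station: the cabbage]
3. Keeper goes to the upper station with the lettuce.  [the lower station: the cheese, the duck, the goat, the hay, the lamb | the upper station: the cabbage, the lettuce]
4. Keeper goes back to the lower station with the cabbage.  [the lower station: the cabbage, the cheese, the duck, the goat, the hay, the lamb | the upper station: the lettuce]
5. Keeper goes to the upper station with the goat.  [the lower station: the cabbage, the cheese, the duck, the hay, the lamb | the upper station: the goat, the lettuce]
6. Keeper goes back to the lower station alone.  [the lower station: the cabbage, the cheese, the duck, the hay, the lamb | the upper station: the goat, the lettuce]
7. Keeper goes to the upper station with the hay.  [the lower station: the cabbage, the cheese, the duck, the lamb | the upper station: the goat, the hay, the lettuce]
8. Keeper goes back to the lower station alone.  [the lower station: the cabbage, the cheese, the duck, the lamb | the upper station: the goat, the hay, the lettuce]
9. Keeper goes to the upper station with the cheese.  [the lower station: the cabbage, the duck, the lamb | the upper station: the cheese, the goat, the hay, the lettuce]
10. Keeper goes back to the lower station alone.  [the lower station: the cabbage, the duck, the lamb | the upper station: the cheese, the goat, the hay, the lettuce]
11. Keeper goes to the upper station with the lamb.  [the lower station: the cabbage, the duck | the upper station: the cheese, the goat, the hay, the lamb, the lettuce]
12. Keeper goes back to the lower station alone.  [the lower station: the cabbage, the duck | the upper station: the cheese, the goat, the hay, the lamb, the lettuce]
13. Keeper goes to the upper station with the duck.  [the lower station: the cabbage | the upper station: the cheese, the duck, the goat, the hay, the lamb, the lettuce]
14. Keeper goes back to the lower station alone.  [the lower station: the cabbage | the upper station: the cheese, the duck, the goat, the hay, the lamb, the lettuce]
15. Keeper goes to the upper station with the cabbage.  [the lower station: — | the upper station: the cabbage, the cheese, the duck, the goat, the hay, the lamb, the lettuce]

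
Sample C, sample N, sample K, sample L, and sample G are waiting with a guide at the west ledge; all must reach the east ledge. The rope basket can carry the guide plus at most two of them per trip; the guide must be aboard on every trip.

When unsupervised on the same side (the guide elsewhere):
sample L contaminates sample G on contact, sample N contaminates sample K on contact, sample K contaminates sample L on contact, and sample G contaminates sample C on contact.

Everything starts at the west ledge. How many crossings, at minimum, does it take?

Counting alone: the guide can take at most 2 across per trip to the east ledge, so moving all 5 needs at least 3 loaded trips out, with a return between consecutive ones — at least 5 crossings.
The safety rule pushes this higher. Following every safe sequence of crossings, the most of the 5 that can be at the east ledge as the rope basket arrives there on crossing 5 is 4 — never all 5.
So no plan with fewer than 7 crossings exists, and this one achieves 7:
1. Guide goes to the east ledge with sample G and sample K.
2. Guide goes back to the west ledge alone.
3. Guide goes to the east ledge with sample C.
4. Guide goes back to the west ledge with sample G.
5. Guide goes to the east ledge with sample L and sample N.
6. Guide goes back to the west ledge with sample K.
7. Guide goes to the east ledge with sample G and sample K.

7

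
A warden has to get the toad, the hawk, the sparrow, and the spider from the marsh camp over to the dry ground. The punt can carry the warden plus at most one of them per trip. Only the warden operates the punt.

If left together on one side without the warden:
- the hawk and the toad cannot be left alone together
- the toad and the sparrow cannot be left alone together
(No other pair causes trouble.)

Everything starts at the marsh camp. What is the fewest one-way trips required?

9

Counting alone: the warden can take at most 1 across per trip to the dry ground, so moving all 4 needs at least 4 loaded trips out, with a return between consecutive ones — at least 7 crossings.
The safety rule pushes this higher. Following every safe sequence of crossings, the most of the 4 that can be at the dry ground as the punt arrives there on crossing 7 is 3 — never all 4.
So no plan with fewer than 9 crossings exists, and this one achieves 9:
1. Warden goes to the dry ground with the toad.  [the marsh camp: the hawk, the sparrow, the spider | the dry ground: the toad]
2. Warden goes back to the marsh camp alone.  [the marsh camp: the hawk, the sparrow, the spider | the dry ground: the toad]
3. Warden goes to the dry ground with the hawk.  [the marsh camp: the sparrow, the spider | the dry ground: the hawk, the toad]
4. Warden goes back to the marsh camp with the toad.  [the marsh camp: the sparrow, the spider, the toad | the dry ground: the hawk]
5. Warden goes to the dry ground with the sparrow.  [the marsh camp: the spider, the toad | the dry ground: the hawk, the sparrow]
6. Warden goes back to the marsh camp alone.  [the marsh camp: the spider, the toad | the dry ground: the hawk, the sparrow]
7. Warden goes to the dry ground with the spider.  [the marsh camp: the toad | the dry ground: the hawk, the sparrow, the spider]
8. Warden goes back to the marsh camp alone.  [the marsh camp: the toad | the dry ground: the hawk, the sparrow, the spider]
9. Warden goes to the dry ground with the toad.  [the marsh camp: — | the dry ground: the hawk, the sparrow, the spider, the toad]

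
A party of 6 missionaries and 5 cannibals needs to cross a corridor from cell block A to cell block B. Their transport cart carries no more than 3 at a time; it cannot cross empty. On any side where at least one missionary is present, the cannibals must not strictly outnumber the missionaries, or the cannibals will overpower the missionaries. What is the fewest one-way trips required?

9

Counting alone: each trip to cell block B takes at most 3 across and each return brings at least 1 back, so after t trips out (and t−1 returns) at most 3t − (t−1) of the 11 are across; that first reaches 11 at t = 5, so at least 9 crossings are needed.
The plan below uses exactly 9 crossings, so it is optimal:
1. 3 cannibals → cell block B.  (cell block A: 6M 2C; cell block B: 0M 3C)
2. 1 cannibal ← cell block A.  (cell block A: 6M 3C; cell block B: 0M 2C)
3. 3 missionaries → cell block B.  (cell block A: 3M 3C; cell block B: 3M 2C)
4. 1 missionary ← cell block A.  (cell block A: 4M 3C; cell block B: 2M 2C)
5. 2 missionaries and 1 cannibal → cell block B.  (cell block A: 2M 2C; cell block B: 4M 3C)
6. 1 missionary ← cell block A.  (cell block A: 3M 2C; cell block B: 3M 3C)
7. 2 missionaries and 1 cannibal → cell block B.  (cell block A: 1M 1C; cell block B: 5M 4C)
8. 1 missionary ← cell block A.  (cell block A: 2M 1C; cell block B: 4M 4C)
9. 2 missionaries and 1 cannibal → cell block B.  (cell block A: 0M 0C; cell block B: 6M 5C)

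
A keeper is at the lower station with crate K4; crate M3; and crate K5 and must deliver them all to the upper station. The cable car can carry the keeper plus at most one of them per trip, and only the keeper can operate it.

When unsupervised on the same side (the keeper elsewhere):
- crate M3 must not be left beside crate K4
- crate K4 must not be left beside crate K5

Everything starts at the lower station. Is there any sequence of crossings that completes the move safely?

1. Keeper goes to the upper station with crate K4.  [the lower station: crate K5, crate M3 | the upper station: crate K4]
2. Keeper goes back to the lower station alone.  [the lower station: crate K5, crate M3 | the upper station: crate K4]
3. Keeper goes to the upper station with crate M3.  [the lower station: crate K5 | the upper station: crate K4, crate M3]
4. Keeper goes back to the lower station with crate K4.  [the lower station: crate K4, crate K5 | the upper station: crate M3]
5. Keeper goes to the upper station with crate K5.  [the lower station: crate K4 | the upper station: crate K5, crate M3]
6. Keeper goes back to the lower station alone.  [the lower station: crate K4 | the upper station: crate K5, crate M3]
7. Keeper goes to the upper station with crate K4.  [the lower station: — | the upper station: crate K4, crate K5, crate M3]

Yes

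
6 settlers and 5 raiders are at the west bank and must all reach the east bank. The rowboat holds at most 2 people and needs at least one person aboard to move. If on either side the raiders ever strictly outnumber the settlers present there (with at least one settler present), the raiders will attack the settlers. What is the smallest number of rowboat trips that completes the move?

19

Counting alone: each trip to the east bank takes at most 2 across and each return brings at least 1 back, so after t trips out (and t−1 returns) at most 2t − (t−1) of the 11 are across; that first reaches 11 at t = 10, so at least 19 crossings are needed.
The plan below uses exactly 19 crossings, so it is optimal:
1. 2 raiders → the east bank.  (the west bank: 6S 3R; the east bank: 0S 2R)
2. 1 raider ← the west bank.  (the west bank: 6S 4R; the east bank: 0S 1R)
3. 2 raiders → the east bank.  (the west bank: 6S 2R; the east bank: 0S 3R)
4. 1 raider ← the west bank.  (the west bank: 6S 3R; the east bank: 0S 2R)
5. 2 settlers → the east bank.  (the west bank: 4S 3R; the east bank: 2S 2R)
6. 1 raider ← the west bank.  (the west bank: 4S 4R; the east bank: 2S 1R)
7. 1 settler and 1 raider → the east bank.  (the west bank: 3S 3R; the east bank: 3S 2R)
8. 1 settler ← the west bank.  (the west bank: 4S 3R; the east bank: 2S 2R)
9. 1 settler and 1 raider → the east bank.  (the west bank: 3S 2R; the east bank: 3S 3R)
10. 1 raider ← the west bank.  (the west bank: 3S 3R; the east bank: 3S 2R)
11. 1 settler and 1 raider → the east bank.  (the west bank: 2S 2R; the east bank: 4S 3R)
12. 1 settler ← the west bank.  (the west bank: 3S 2R; the east bank: 3S 3R)
13. 1 settler and 1 raider → the east bank.  (the west bank: 2S 1R; the east bank: 4S 4R)
14. 1 raider ← the west bank.  (the west bank: 2S 2R; the east bank: 4S 3R)
15. 1 settler and 1 raider → the east bank.  (the west bank: 1S 1R; the east bank: 5S 4R)
16. 1 settler ← the west bank.  (the west bank: 2S 1R; the east bank: 4S 4R)
17. 1 settler and 1 raider → the east bank.  (the west bank: 1S 0R; the east bank: 5S 5R)
18. 1 raider ← the west bank.  (the west bank: 1S 1R; the east bank: 5S 4R)
19. 1 settler and 1 raider → the east bank.  (the west bank: 0S 0R; the east bank: 6S 5R)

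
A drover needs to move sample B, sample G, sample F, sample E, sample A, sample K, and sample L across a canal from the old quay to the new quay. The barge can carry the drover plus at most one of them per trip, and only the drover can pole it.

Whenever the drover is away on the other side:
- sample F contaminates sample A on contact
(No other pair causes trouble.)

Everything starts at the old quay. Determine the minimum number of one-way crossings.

13

Counting alone: the drover can take at most 1 across per trip to the new quay, so moving all 7 needs at least 7 loaded trips out, with a return between consecutive ones — at least 13 crossings.
The plan below uses exactly 13 crossings, so it is optimal:
1. Drover goes to the new quay with sample F.  [the old quay: sample A, sample B, sample E, sample G, sample K, sample L | the new quay: sample F]
2. Drover goes back to the old quay alone.  [the old quay: sample A, sample B, sample E, sample G, sample K, sample L | the new quay: sample F]
3. Drover goes to the new quay with sample B.  [the old quay: sample A, sample E, sample G, sample K, sample L | the new quay: sample B, sample F]
4. Drover goes back to the old quay alone.  [the old quay: sample A, sample E, sample G, sample K, sample L | the new quay: sample B, sample F]
5. Drover goes to the new quay with sample G.  [the old quay: sample A, sample E, sample K, sample L | the new quay: sample B, sample F, sample G]
6. Drover goes back to the old quay alone.  [the old quay: sample A, sample E, sample K, sample L | the new quay: sample B, sample F, sample G]
7. Drover goes to the new quay with sample E.  [the old quay: sample A, sample K, sample L | the new quay: sample B, sample E, sample F, sample G]
8. Drover goes back to the old quay alone.  [the old quay: sample A, sample K, sample L | the new quay: sample B, sample E, sample F, sample G]
9. Drover goes to the new quay with sample K.  [the old quay: sample A, sample L | the new quay: sample B, sample E, sample F, sample G, sample K]
10. Drover goes back to the old quay alone.  [the old quay: sample A, sample L | the new quay: sample B, sample E, sample F, sample G, sample K]
11. Drover goes to the new quay with sample L.  [the old quay: sample A | the new quay: sample B, sample E, sample F, sample G, sample K, sample L]
12. Drover goes back to the old quay alone.  [the old quay: sample A | the new quay: sample B, sample E, sample F, sample G, sample K, sample L]
13. Drover goes to the new quay with sample A.  [the old quay: — | the new quay: sample A, sample B, sample E, sample F, sample G, sample K, sample L]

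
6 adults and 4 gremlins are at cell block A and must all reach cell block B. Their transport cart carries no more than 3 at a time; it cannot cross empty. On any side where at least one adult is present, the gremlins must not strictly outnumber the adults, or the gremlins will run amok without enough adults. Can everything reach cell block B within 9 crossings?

Yes

Yes — this plan uses 9 crossings (≤ 9):
1. 2 gremlins → cell block B.  (cell block A: 6A 2G; cell block B: 0A 2G)
2. 1 gremlin ← cell block A.  (cell block A: 6A 3G; cell block B: 0A 1G)
3. 3 gremlins → cell block B.  (cell block A: 6A 0G; cell block B: 0A 4G)
4. 1 gremlin ← cell block A.  (cell block A: 6A 1G; cell block B: 0A 3G)
5. 3 adults → cell block B.  (cell block A: 3A 1G; cell block B: 3A 3G)
6. 1 gremlin ← cell block A.  (cell block A: 3A 2G; cell block B: 3A 2G)
7. 1 adult and 2 gremlins → cell block B.  (cell block A: 2A 0G; cell block B: 4A 4G)
8. 1 gremlin ← cell block A.  (cell block A: 2A 1G; cell block B: 4A 3G)
9. 2 adults and 1 gremlin → cell block B.  (cell block A: 0A 0G; cell block B: 6A 4G)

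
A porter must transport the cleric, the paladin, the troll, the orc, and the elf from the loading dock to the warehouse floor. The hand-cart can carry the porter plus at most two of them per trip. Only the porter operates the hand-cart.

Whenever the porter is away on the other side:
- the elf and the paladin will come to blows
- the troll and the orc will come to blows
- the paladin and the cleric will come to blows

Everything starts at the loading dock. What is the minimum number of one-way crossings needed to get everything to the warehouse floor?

Counting alone: the porter can take at most 2 across per trip to the warehouse floor, so moving all 5 needs at least 3 loaded trips out, with a return between consecutive ones — at least 5 crossings.
The plan below uses exactly 5 crossings, so it is optimal:
1. Porter goes to the warehouse floor with the paladin and the troll.  [the loading dock: the cleric, the elf, the orc | the warehouse floor: the paladin, the troll]
2. Porter goes back to the loading dock alone.  [the loading dock: the cleric, the elf, the orc | the warehouse floor: the paladin, the troll]
3. Porter goes to the warehouse floor with the cleric and the elf.  [the loading dock: the orc | the warehouse floor: the cleric, the elf, the paladin, the troll]
4. Porter goes back to the loading dock with the paladin.  [the loading dock: the orc, the paladin | the warehouse floor: the cleric, the elf, the troll]
5. Porter goes to the warehouse floor with the orc and the paladin.  [the loading dock: — | the warehouse floor: the cleric, the elf, the orc, the paladin, the troll]

5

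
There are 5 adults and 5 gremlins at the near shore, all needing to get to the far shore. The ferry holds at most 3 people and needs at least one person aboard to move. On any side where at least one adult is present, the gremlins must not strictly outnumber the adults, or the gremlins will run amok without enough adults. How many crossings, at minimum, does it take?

11

Counting alone: each trip to the far shore takes at most 3 across and each return brings at least 1 back, so after t trips out (and t−1 returns) at most 3t − (t−1) of the 10 are across; that first reaches 10 at t = 5, so at least 9 crossings are needed.
The safety rule pushes this higher. Following every safe sequence of crossings, the most of the 10 that can be at the far shore as the ferry arrives there on crossing 9 is 9 — never all 10.
So no plan with fewer than 11 crossings exists, and this one achieves 11:
1. 2 gremlins → the far shore.  (the near shore: 5A 3G; the far shore: 0A 2G)
2. 1 gremlin ← the near shore.  (the near shore: 5A 4G; the far shore: 0A 1G)
3. 3 gremlins → the far shore.  (the near shore: 5A 1G; the far shore: 0A 4G)
4. 1 gremlin ← the near shore.  (the near shore: 5A 2G; the far shore: 0A 3G)
5. 3 adults → the far shore.  (the near shore: 2A 2G; the far shore: 3A 3G)
6. 1 adult and 1 gremlin ← the near shore.  (the near shore: 3A 3G; the far shore: 2A 2G)
7. 3 adults → the far shore.  (the near shore: 0A 3G; the far shore: 5A 2G)
8. 1 gremlin ← the near shore.  (the near shore: 0A 4G; the far shore: 5A 1G)
9. 2 gremlins → the far shore.  (the near shore: 0A 2G; the far shore: 5A 3G)
10. 1 gremlin ← the near shore.  (the near shore: 0A 3G; the far shore: 5A 2G)
11. 3 gremlins → the far shore.  (the near shore: 0A 0G; the far shore: 5A 5G)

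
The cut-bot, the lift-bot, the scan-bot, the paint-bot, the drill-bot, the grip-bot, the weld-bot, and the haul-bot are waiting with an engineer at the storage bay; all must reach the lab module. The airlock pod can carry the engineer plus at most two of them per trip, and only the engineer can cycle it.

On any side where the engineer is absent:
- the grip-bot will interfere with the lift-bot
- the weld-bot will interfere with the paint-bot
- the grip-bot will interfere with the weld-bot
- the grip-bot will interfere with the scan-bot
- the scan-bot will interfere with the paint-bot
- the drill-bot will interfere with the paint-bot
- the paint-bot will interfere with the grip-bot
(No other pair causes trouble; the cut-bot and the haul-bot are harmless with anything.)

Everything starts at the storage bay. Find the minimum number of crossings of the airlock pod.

Counting alone: the engineer can take at most 2 across per trip to the lab module, so moving all 8 needs at least 4 loaded trips out, with a return between consecutive ones — at least 7 crossings.
The safety rule pushes this higher. Following every safe sequence of crossings, the most of the 8 that can be at the lab module as the airlock pod arrives there on crossings 7, 9, 11 is 5, 6, 7 respectively — never all 8.
So no plan with fewer than 13 crossings exists, and this one achieves 13:
1. Engineer goes to the lab module with the grip-bot and the paint-bot.
2. Engineer goes back to the storage bay with the paint-bot.
3. Engineer goes to the lab module with the cut-bot and the paint-bot.
4. Engineer goes back to the storage bay with the paint-bot.
5. Engineer goes to the lab module with the lift-bot and the paint-bot.
6. Engineer goes back to the storage bay with the grip-bot.
7. Engineer goes to the lab module with the scan-bot and the weld-bot.
8. Engineer goes back to the storage bay with the paint-bot.
9. Engineer goes to the lab module with the drill-bot and the paint-bot.
10. Engineer goes back to the storage bay with the paint-bot.
11. Engineer goes to the lab module with the haul-bot and the paint-bot.
12. Engineer goes back to the storage bay with the paint-bot.
13. Engineer goes to the lab module with the grip-bot and the paint-bot.

13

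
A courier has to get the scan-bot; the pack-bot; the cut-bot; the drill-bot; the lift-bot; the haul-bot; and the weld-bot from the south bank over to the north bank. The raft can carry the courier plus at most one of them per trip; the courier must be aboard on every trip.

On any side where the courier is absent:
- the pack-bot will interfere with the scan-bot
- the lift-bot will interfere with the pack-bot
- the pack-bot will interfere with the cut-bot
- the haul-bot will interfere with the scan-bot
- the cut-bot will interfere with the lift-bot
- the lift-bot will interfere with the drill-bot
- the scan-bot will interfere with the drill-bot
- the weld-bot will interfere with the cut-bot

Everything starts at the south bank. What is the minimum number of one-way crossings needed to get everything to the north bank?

Whatever the first load, the items left behind include a forbidden pair without the courier. No opening move is safe, so no plan exists.

impossible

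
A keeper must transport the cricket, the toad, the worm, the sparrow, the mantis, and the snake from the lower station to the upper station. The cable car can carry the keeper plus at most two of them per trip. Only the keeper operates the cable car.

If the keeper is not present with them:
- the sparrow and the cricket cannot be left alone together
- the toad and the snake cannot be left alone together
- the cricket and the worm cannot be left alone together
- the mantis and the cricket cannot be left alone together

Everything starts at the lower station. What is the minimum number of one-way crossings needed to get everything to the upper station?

Counting alone: the keeper can take at most 2 across per trip to the upper station, so moving all 6 needs at least 3 loaded trips out, with a return between consecutive ones — at least 5 crossings.
The safety rule pushes this higher. Following every safe sequence of crossings, the most of the 6 that can be at the upper station as the cable car arrives there on crossing 5 is 5 — never all 6.
So no plan with fewer than 7 crossings exists, and this one achieves 7:
1. Keeper goes to the upper station with the cricket and the toad.  [the lower station: the mantis, the snake, the sparrow, the worm | the upper station: the cricket, the toad]
2. Keeper goes back to the lower station alone.  [the lower station: the mantis, the snake, the sparrow, the worm | the upper station: the cricket, the toad]
3. Keeper goes to the upper station with the worm.  [the lower station: the mantis, the snake, the sparrow | the upper station: the cricket, the toad, the worm]
4. Keeper goes back to the lower station with the cricket.  [the lower station: the cricket, the mantis, the snake, the sparrow | the upper station: the toad, the worm]
5. Keeper goes to the upper station with the mantis and the sparrow.  [the lower station: the cricket, the snake | the upper station: the mantis, the sparrow, the toad, the worm]
6. Keeper goes back to the lower station alone.  [the lower station: the cricket, the snake | the upper station: the mantis, the sparrow, the toad, the worm]
7. Keeper goes to the upper station with the cricket and the snake.  [the lower station: — | the upper station: the cricket, the mantis, the snake, the sparrow, the toad, the worm]

7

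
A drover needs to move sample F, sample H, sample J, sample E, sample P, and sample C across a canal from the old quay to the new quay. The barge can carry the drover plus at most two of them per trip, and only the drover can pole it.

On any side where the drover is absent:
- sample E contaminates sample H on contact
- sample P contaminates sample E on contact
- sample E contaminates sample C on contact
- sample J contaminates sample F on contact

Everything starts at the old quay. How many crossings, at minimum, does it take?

Counting alone: the drover can take at most 2 across per trip to the new quay, so moving all 6 needs at least 3 loaded trips out, with a return between consecutive ones — at least 5 crossings.
The safety rule pushes this higher. Following every safe sequence of crossings, the most of the 6 that can be at the new quay as the barge arrives there on crossing 5 is 5 — never all 6.
So no plan with fewer than 7 crossings exists, and this one achieves 7:
1. Drover goes to the new quay with sample E and sample F.
2. Drover goes back to the old quay alone.
3. Drover goes to the new quay with sample H.
4. Drover goes back to the old quay with sample E.
5. Drover goes to the new quay with sample C and sample P.
6. Drover goes back to the old quay alone.
7. Drover goes to the new quay with sample E and sample J.

7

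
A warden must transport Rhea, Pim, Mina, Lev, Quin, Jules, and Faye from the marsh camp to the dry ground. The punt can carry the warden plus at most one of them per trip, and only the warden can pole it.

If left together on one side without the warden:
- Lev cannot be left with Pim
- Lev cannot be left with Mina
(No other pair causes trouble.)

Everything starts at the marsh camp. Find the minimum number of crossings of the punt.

Counting alone: the warden can take at most 1 across per trip to the dry ground, so moving all 7 needs at least 7 loaded trips out, with a return between consecutive ones — at least 13 crossings.
The safety rule pushes this higher. Following every safe sequence of crossings, the most of the 7 that can be at the dry ground as the punt arrives there on crossing 13 is 6 — never all 7.
So no plan with fewer than 15 crossings exists, and this one achieves 15:
1. Warden goes to the dry ground with Lev.
2. Warden goes back to the marsh camp alone.
3. Warden goes to the dry ground with Rhea.
4. Warden goes back to the marsh camp alone.
5. Warden goes to the dry ground with Pim.
6. Warden goes back to the marsh camp with Lev.
7. Warden goes to the dry ground with Mina.
8. Warden goes back to the marsh camp alone.
9. Warden goes to the dry ground with Quin.
10. Warden goes back to the marsh camp alone.
11. Warden goes to the dry ground with Jules.
12. Warden goes back to the marsh camp alone.
13. Warden goes to the dry ground with Faye.
14. Warden goes back to the marsh camp alone.
15. Warden goes to the dry ground with Lev.

15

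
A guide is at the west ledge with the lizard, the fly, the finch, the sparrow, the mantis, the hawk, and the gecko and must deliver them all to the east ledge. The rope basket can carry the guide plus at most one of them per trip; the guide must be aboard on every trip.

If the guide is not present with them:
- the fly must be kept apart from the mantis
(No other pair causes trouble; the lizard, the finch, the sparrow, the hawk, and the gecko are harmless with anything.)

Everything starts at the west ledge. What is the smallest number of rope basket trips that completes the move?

13

Counting alone: the guide can take at most 1 across per trip to the east ledge, so moving all 7 needs at least 7 loaded trips out, with a return between consecutive ones — at least 13 crossings.
The plan below uses exactly 13 crossings, so it is optimal:
1. Guide goes to the east ledge with the fly.
2. Guide goes back to the west ledge alone.
3. Guide goes to the east ledge with the lizard.
4. Guide goes back to the west ledge alone.
5. Guide goes to the east ledge with the finch.
6. Guide goes back to the west ledge alone.
7. Guide goes to the east ledge with the sparrow.
8. Guide goes back to the west ledge alone.
9. Guide goes to the east ledge with the hawk.
10. Guide goes back to the west ledge alone.
11. Guide goes to the east ledge with the gecko.
12. Guide goes back to the west ledge alone.
13. Guide goes to the east ledge with the mantis.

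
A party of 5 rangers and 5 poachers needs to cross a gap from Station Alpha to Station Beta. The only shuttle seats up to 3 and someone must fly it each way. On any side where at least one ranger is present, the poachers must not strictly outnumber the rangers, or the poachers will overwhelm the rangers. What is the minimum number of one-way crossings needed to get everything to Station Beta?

Counting alone: each trip to Station Beta takes at most 3 across and each return brings at least 1 back, so after t trips out (and t−1 returns) at most 3t − (t−1) of the 10 are across; that first reaches 10 at t = 5, so at least 9 crossings are needed.
The safety rule pushes this higher. Following every safe sequence of crossings, the most of the 10 that can be at Station Beta as the shuttle arrives there on crossing 9 is 9 — never all 10.
So no plan with fewer than 11 crossings exists, and this one achieves 11:
1. 2 poachers → Station Beta.  (Station Alpha: 5R 3P; Station Beta: 0R 2P)
2. 1 poacher ← Station Alpha.  (Station Alpha: 5R 4P; Station Beta: 0R 1P)
3. 3 poachers → Station Beta.  (Station Alpha: 5R 1P; Station Beta: 0R 4P)
4. 1 poacher ← Station Alpha.  (Station Alpha: 5R 2P; Station Beta: 0R 3P)
5. 3 rangers → Station Beta.  (Station Alpha: 2R 2P; Station Beta: 3R 3P)
6. 1 ranger and 1 poacher ← Station Alpha.  (Station Alpha: 3R 3P; Station Beta: 2R 2P)
7. 3 rangers → Station Beta.  (Station Alpha: 0R 3P; Station Beta: 5R 2P)
8. 1 poacher ← Station Alpha.  (Station Alpha: 0R 4P; Station Beta: 5R 1P)
9. 2 poachers → Station Beta.  (Station Alpha: 0R 2P; Station Beta: 5R 3P)
10. 1 poacher ← Station Alpha.  (Station Alpha: 0R 3P; Station Beta: 5R 2P)
11. 3 poachers → Station Beta.  (Station Alpha: 0R 0P; Station Beta: 5R 5P)

11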